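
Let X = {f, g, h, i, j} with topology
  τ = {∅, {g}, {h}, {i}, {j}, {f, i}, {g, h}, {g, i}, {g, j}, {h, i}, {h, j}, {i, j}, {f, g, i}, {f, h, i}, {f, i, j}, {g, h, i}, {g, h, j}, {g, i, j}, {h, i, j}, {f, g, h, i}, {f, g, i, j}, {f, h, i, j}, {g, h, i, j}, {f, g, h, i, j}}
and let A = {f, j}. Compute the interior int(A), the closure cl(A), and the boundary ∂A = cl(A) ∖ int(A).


int(A) = {j}, cl(A) = {f, j}, ∂A = {f}.

Closed sets in (X, τ) are complements of opens:
  closed(X, τ) = {∅, {f}, {g}, {h}, {j}, {f, g}, {f, h}, {f, i}, {f, j}, {g, h}, {g, j}, {h, j}, {f, g, h}, {f, g, i}, {f, g, j}, {f, h, i}, {f, h, j}, {f, i, j}, {g, h, j}, {f, g, h, i}, {f, g, h, j}, {f, g, i, j}, {f, h, i, j}, {f, g, h, i, j}}.
int(A) = ⋃ {U ∈ τ : U ⊆ A}. Opens contained in A: ∅, {j}.
Taking the union of these: int(A) = {j}.
cl(A) = ⋂ {C closed : A ⊆ C}. Closed sets containing A: {f, j}, {f, g, j}, {f, h, j}, {f, i, j}, {f, g, h, j}, {f, g, i, j}, {f, h, i, j}, {f, g, h, i, j}.
Intersecting these: cl(A) = {f, j}.
∂A = cl(A) ∖ int(A) = {f, j} ∖ {j} = {f}.


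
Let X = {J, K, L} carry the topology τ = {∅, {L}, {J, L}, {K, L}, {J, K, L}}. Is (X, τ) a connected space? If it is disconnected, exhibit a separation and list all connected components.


(X, τ) is connected.

Find clopen sets (U ∈ τ with X ∖ U ∈ τ):
  U = ∅, X ∖ U = {J, K, L} — both open, so U is clopen.
  U = {J, K, L}, X ∖ U = ∅ — both open, so U is clopen.
Only trivial clopens (∅ and X) exist, so (X, τ) is connected.
Compute connected components by grouping points that agree on all clopens:
  component: {J, K, L}


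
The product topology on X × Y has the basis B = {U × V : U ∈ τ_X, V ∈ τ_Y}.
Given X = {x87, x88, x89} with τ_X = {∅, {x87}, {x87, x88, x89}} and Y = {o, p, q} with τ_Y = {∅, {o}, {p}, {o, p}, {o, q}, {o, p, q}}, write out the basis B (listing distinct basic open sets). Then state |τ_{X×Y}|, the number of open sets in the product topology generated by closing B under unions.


Basis B = {∅ × ∅, {x87} × {o}, {x87} × {p}, {x87} × {o, p}, {x87} × {o, q}, {x87} × {o, p, q}, {x87, x88, x89} × {o}, {x87, x88, x89} × {p}, {x87, x88, x89} × {o, p}, {x87, x88, x89} × {o, q}, {x87, x88, x89} × {o, p, q}}; |τ_{X×Y}| = 18.

Enumerate products U × V with U ∈ τ_X, V ∈ τ_Y (deduplicated):
  ∅ × ∅ = {} (∅)
  {x87} × {o} = {(x87,o)}
  {x87} × {p} = {(x87,p)}
  {x87} × {o, p} = {(x87,o), (x87,p)}
  {x87} × {o, q} = {(x87,o), (x87,q)}
  {x87} × {o, p, q} = {(x87,o), (x87,p), (x87,q)}
  {x87, x88, x89} × {o} = {(x87,o), (x88,o), (x89,o)}
  {x87, x88, x89} × {p} = {(x87,p), (x88,p), (x89,p)}
  {x87, x88, x89} × {o, p} = {(x87,o), (x87,p), (x88,o), (x88,p), (x89,o), (x89,p)}
  {x87, x88, x89} × {o, q} = {(x87,o), (x87,q), (x88,o), (x88,q), (x89,o), (x89,q)}
  {x87, x88, x89} × {o, p, q} = {(x87,o), (x87,p), (x87,q), (x88,o), (x88,p), (x88,q), (x89,o), (x89,p), (x89,q)}
These 11 distinct sets form the basis B.
Close under arbitrary unions to get τ_{X×Y}; counting gives |τ_{X×Y}| = 18.


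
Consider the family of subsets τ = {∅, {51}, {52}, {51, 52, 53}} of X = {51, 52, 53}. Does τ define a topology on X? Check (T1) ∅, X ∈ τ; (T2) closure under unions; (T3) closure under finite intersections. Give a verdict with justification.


τ is NOT a topology on X.

Axiom (T1): ∅ ∈ τ? Yes; X ∈ τ? Yes.
Axiom (T2/T3): check pairwise unions and intersections of members of τ.
Counterexample for (T2): {51} ∪ {52} = {51, 52} ∉ τ. Therefore τ is NOT a topology.


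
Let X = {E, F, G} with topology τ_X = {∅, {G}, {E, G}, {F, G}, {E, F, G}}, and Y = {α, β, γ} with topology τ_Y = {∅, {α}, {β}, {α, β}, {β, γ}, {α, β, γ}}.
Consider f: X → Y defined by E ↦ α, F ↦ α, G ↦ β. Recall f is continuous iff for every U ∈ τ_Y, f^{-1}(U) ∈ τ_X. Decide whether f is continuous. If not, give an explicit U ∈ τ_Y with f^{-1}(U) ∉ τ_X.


f is NOT continuous.

Compute f^{-1}(U) for each U ∈ τ_Y:
  U = ∅: f^{-1}(U) = ∅ ∈ τ_X ✓.
  U = {α}: f^{-1}(U) = {E, F} ∉ τ_X ✗.
  U = {β}: f^{-1}(U) = {G} ∈ τ_X ✓.
  U = {α, β}: f^{-1}(U) = {E, F, G} ∈ τ_X ✓.
  U = {β, γ}: f^{-1}(U) = {G} ∈ τ_X ✓.
  U = {α, β, γ}: f^{-1}(U) = {E, F, G} ∈ τ_X ✓.
Found U = {α} with f^{-1}(U) = {E, F} not in τ_X. Therefore f is NOT continuous.


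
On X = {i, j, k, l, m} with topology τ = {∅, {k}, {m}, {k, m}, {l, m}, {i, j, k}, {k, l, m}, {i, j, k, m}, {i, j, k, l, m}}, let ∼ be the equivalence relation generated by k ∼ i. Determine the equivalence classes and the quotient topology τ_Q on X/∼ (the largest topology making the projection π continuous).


X/∼ = {[i=k], [j], [l], [m]}; |τ_Q| = 6.

Equivalence classes: [i=k], [j], [l], [m].
Quotient map π: X → X/∼ sends i ↦ [i=k], j ↦ [j], k ↦ [i=k], l ↦ [l], m ↦ [m].
For each subset V ⊆ X/∼, compute π^{-1}(V) ⊆ X and check whether π^{-1}(V) ∈ τ. V is open in τ_Q iff π^{-1}(V) ∈ τ.
  V = {}: π^{-1}(V) = ∅ ∈ τ ✓.
  V = {[i=k]}: π^{-1}(V) = {i, k} ∉ τ ✗.
  V = {[j]}: π^{-1}(V) = {j} ∉ τ ✗.
  V = {[i=k], [j]}: π^{-1}(V) = {i, j, k} ∈ τ ✓.
  V = {[l]}: π^{-1}(V) = {l} ∉ τ ✗.
  V = {[i=k], [l]}: π^{-1}(V) = {i, k, l} ∉ τ ✗.
  V = {[j], [l]}: π^{-1}(V) = {j, l} ∉ τ ✗.
  V = {[i=k], [j], [l]}: π^{-1}(V) = {i, j, k, l} ∉ τ ✗.
  V = {[m]}: π^{-1}(V) = {m} ∈ τ ✓.
  V = {[i=k], [m]}: π^{-1}(V) = {i, k, m} ∉ τ ✗.
  V = {[j], [m]}: π^{-1}(V) = {j, m} ∉ τ ✗.
  V = {[i=k], [j], [m]}: π^{-1}(V) = {i, j, k, m} ∈ τ ✓.
  V = {[l], [m]}: π^{-1}(V) = {l, m} ∈ τ ✓.
  V = {[i=k], [l], [m]}: π^{-1}(V) = {i, k, l, m} ∉ τ ✗.
  V = {[j], [l], [m]}: π^{-1}(V) = {j, l, m} ∉ τ ✗.
  V = {[i=k], [j], [l], [m]}: π^{-1}(V) = {i, j, k, l, m} ∈ τ ✓.
Open sets in the quotient: τ_Q = {{}, {[i=k], [j]}, {[m]}, {[i=k], [j], [m]}, {[l], [m]}, {[i=k], [j], [l], [m]}} (6 elements).


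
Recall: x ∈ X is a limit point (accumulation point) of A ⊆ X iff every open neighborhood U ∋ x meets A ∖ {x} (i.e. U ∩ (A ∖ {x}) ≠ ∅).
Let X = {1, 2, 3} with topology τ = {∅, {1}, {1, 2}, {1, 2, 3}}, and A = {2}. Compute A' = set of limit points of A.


A' = {3}

For each x ∈ X, list the open sets U ∈ τ with x ∈ U, then check whether U ∩ (A ∖ {x}) ≠ ∅ for every such U.
  x = 1: open {1} ∋ x has {1} ∩ (A ∖ {1}) = ∅, so x is NOT a limit point.
  x = 2: open {1, 2} ∋ x has {1, 2} ∩ (A ∖ {2}) = ∅, so x is NOT a limit point.
  x = 3: opens ∋ x are {1, 2, 3}; each meets A ∖ {3}, so x IS a limit point.
Collecting: A' = {3}.


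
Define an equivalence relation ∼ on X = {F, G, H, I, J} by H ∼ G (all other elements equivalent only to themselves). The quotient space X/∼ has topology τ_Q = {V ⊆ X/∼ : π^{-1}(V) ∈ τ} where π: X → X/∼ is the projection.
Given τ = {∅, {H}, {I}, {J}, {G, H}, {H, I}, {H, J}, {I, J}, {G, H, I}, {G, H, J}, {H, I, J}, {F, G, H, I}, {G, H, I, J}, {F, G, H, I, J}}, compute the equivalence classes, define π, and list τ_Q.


X/∼ = {[F], [G=H], [I], [J]}; |τ_Q| = 10.

Equivalence classes: [F], [G=H], [I], [J].
Quotient map π: X → X/∼ sends F ↦ [F], G ↦ [G=H], H ↦ [G=H], I ↦ [I], J ↦ [J].
For each subset V ⊆ X/∼, compute π^{-1}(V) ⊆ X and check whether π^{-1}(V) ∈ τ. V is open in τ_Q iff π^{-1}(V) ∈ τ.
  V = {}: π^{-1}(V) = ∅ ∈ τ ✓.
  V = {[F]}: π^{-1}(V) = {F} ∉ τ ✗.
  V = {[G=H]}: π^{-1}(V) = {G, H} ∈ τ ✓.
  V = {[F], [G=H]}: π^{-1}(V) = {F, G, H} ∉ τ ✗.
  V = {[I]}: π^{-1}(V) = {I} ∈ τ ✓.
  V = {[F], [I]}: π^{-1}(V) = {F, I} ∉ τ ✗.
  V = {[G=H], [I]}: π^{-1}(V) = {G, H, I} ∈ τ ✓.
  V = {[F], [G=H], [I]}: π^{-1}(V) = {F, G, H, I} ∈ τ ✓.
  V = {[J]}: π^{-1}(V) = {J} ∈ τ ✓.
  V = {[F], [J]}: π^{-1}(V) = {F, J} ∉ τ ✗.
  V = {[G=H], [J]}: π^{-1}(V) = {G, H, J} ∈ τ ✓.
  V = {[F], [G=H], [J]}: π^{-1}(V) = {F, G, H, J} ∉ τ ✗.
  V = {[I], [J]}: π^{-1}(V) = {I, J} ∈ τ ✓.
  V = {[F], [I], [J]}: π^{-1}(V) = {F, I, J} ∉ τ ✗.
  V = {[G=H], [I], [J]}: π^{-1}(V) = {G, H, I, J} ∈ τ ✓.
  V = {[F], [G=H], [I], [J]}: π^{-1}(V) = {F, G, H, I, J} ∈ τ ✓.
Open sets in the quotient: τ_Q = {{}, {[G=H]}, {[I]}, {[G=H], [I]}, {[F], [G=H], [I]}, {[J]}, {[G=H], [J]}, {[I], [J]}, {[G=H], [I], [J]}, {[F], [G=H], [I], [J]}} (10 elements).


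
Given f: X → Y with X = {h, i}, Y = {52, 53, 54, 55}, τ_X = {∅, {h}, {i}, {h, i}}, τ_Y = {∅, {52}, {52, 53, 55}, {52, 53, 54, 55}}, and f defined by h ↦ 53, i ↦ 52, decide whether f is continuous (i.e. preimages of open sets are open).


f IS continuous.

Compute f^{-1}(U) for each U ∈ τ_Y:
  U = ∅: f^{-1}(U) = ∅ ∈ τ_X ✓.
  U = {52}: f^{-1}(U) = {i} ∈ τ_X ✓.
  U = {52, 53, 55}: f^{-1}(U) = {h, i} ∈ τ_X ✓.
  U = {52, 53, 54, 55}: f^{-1}(U) = {h, i} ∈ τ_X ✓.
Every preimage lies in τ_X, so f IS continuous.


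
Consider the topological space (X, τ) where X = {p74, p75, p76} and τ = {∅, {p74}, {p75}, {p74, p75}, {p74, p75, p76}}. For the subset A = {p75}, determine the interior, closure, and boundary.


int(A) = {p75}, cl(A) = {p75, p76}, ∂A = {p76}.

Closed sets in (X, τ) are complements of opens:
  closed(X, τ) = {∅, {p76}, {p74, p76}, {p75, p76}, {p74, p75, p76}}.
int(A) = ⋃ {U ∈ τ : U ⊆ A}. Opens contained in A: ∅, {p75}.
Taking the union of these: int(A) = {p75}.
cl(A) = ⋂ {C closed : A ⊆ C}. Closed sets containing A: {p75, p76}, {p74, p75, p76}.
Intersecting these: cl(A) = {p75, p76}.
∂A = cl(A) ∖ int(A) = {p75, p76} ∖ {p75} = {p76}.


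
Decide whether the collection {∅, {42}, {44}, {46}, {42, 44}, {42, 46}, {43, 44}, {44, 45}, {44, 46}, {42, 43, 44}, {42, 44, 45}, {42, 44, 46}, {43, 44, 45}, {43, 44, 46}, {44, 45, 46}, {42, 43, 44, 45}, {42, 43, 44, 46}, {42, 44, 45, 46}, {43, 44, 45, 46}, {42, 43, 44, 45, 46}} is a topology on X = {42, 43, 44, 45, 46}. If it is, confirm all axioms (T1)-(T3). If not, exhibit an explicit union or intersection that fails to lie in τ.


τ IS a topology on X.

Axiom (T1): ∅ ∈ τ? Yes; X ∈ τ? Yes.
Axiom (T2/T3): check pairwise unions and intersections of members of τ.
All pairwise intersections and unions checked — each lies in τ. Therefore τ satisfies (T1), (T2), (T3): it IS a topology on X.


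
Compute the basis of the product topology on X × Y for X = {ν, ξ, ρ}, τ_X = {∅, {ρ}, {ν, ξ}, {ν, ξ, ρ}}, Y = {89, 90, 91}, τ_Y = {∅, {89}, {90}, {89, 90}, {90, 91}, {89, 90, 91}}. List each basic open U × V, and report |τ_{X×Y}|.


Basis B = {∅ × ∅, {ρ} × {89}, {ρ} × {90}, {ν, ξ} × {89}, {ν, ξ} × {90}, {ρ} × {89, 90}, {ρ} × {90, 91}, {ν, ξ, ρ} × {89}, {ν, ξ, ρ} × {90}, {ρ} × {89, 90, 91}, {ν, ξ} × {89, 90}, {ν, ξ} × {90, 91}, {ν, ξ} × {89, 90, 91}, {ν, ξ, ρ} × {89, 90}, {ν, ξ, ρ} × {90, 91}, {ν, ξ, ρ} × {89, 90, 91}}; |τ_{X×Y}| = 36.

Enumerate products U × V with U ∈ τ_X, V ∈ τ_Y (deduplicated):
  ∅ × ∅ = {} (∅)
  {ρ} × {89} = {(ρ,89)}
  {ρ} × {90} = {(ρ,90)}
  {ν, ξ} × {89} = {(ν,89), (ξ,89)}
  {ν, ξ} × {90} = {(ν,90), (ξ,90)}
  {ρ} × {89, 90} = {(ρ,89), (ρ,90)}
  {ρ} × {90, 91} = {(ρ,90), (ρ,91)}
  {ν, ξ, ρ} × {89} = {(ν,89), (ξ,89), (ρ,89)}
  {ν, ξ, ρ} × {90} = {(ν,90), (ξ,90), (ρ,90)}
  {ρ} × {89, 90, 91} = {(ρ,89), (ρ,90), (ρ,91)}
  {ν, ξ} × {89, 90} = {(ν,89), (ν,90), (ξ,89), (ξ,90)}
  {ν, ξ} × {90, 91} = {(ν,90), (ν,91), (ξ,90), (ξ,91)}
  {ν, ξ} × {89, 90, 91} = {(ν,89), (ν,90), (ν,91), (ξ,89), (ξ,90), (ξ,91)}
  {ν, ξ, ρ} × {89, 90} = {(ν,89), (ν,90), (ξ,89), (ξ,90), (ρ,89), (ρ,90)}
  {ν, ξ, ρ} × {90, 91} = {(ν,90), (ν,91), (ξ,90), (ξ,91), (ρ,90), (ρ,91)}
  {ν, ξ, ρ} × {89, 90, 91} = {(ν,89), (ν,90), (ν,91), (ξ,89), (ξ,90), (ξ,91), (ρ,89), (ρ,90), (ρ,91)}
These 16 distinct sets form the basis B.
Close under arbitrary unions to get τ_{X×Y}; counting gives |τ_{X×Y}| = 36.


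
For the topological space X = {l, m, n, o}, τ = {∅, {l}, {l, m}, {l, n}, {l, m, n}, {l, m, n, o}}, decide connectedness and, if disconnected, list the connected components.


(X, τ) is connected.

Find clopen sets (U ∈ τ with X ∖ U ∈ τ):
  U = ∅, X ∖ U = {l, m, n, o} — both open, so U is clopen.
  U = {l, m, n, o}, X ∖ U = ∅ — both open, so U is clopen.
Only trivial clopens (∅ and X) exist, so (X, τ) is connected.
Compute connected components by grouping points that agree on all clopens:
  component: {l, m, n, o}


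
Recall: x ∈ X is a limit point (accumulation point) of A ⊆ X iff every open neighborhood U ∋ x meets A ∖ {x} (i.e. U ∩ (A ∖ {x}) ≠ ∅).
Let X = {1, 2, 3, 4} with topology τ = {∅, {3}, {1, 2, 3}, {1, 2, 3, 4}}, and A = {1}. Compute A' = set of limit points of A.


A' = {2, 4}

For each x ∈ X, list the open sets U ∈ τ with x ∈ U, then check whether U ∩ (A ∖ {x}) ≠ ∅ for every such U.
  x = 1: open {1, 2, 3} ∋ x has {1, 2, 3} ∩ (A ∖ {1}) = ∅, so x is NOT a limit point.
  x = 2: opens ∋ x are {1, 2, 3}, {1, 2, 3, 4}; each meets A ∖ {2}, so x IS a limit point.
  x = 3: open {3} ∋ x has {3} ∩ (A ∖ {3}) = ∅, so x is NOT a limit point.
  x = 4: opens ∋ x are {1, 2, 3, 4}; each meets A ∖ {4}, so x IS a limit point.
Collecting: A' = {2, 4}.


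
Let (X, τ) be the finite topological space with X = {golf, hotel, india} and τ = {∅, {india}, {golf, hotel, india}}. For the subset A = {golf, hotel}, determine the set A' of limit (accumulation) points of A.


A' = {golf, hotel}

For each x ∈ X, list the open sets U ∈ τ with x ∈ U, then check whether U ∩ (A ∖ {x}) ≠ ∅ for every such U.
  x = golf: opens ∋ x are {golf, hotel, india}; each meets A ∖ {golf}, so x IS a limit point.
  x = hotel: opens ∋ x are {golf, hotel, india}; each meets A ∖ {hotel}, so x IS a limit point.
  x = india: open {india} ∋ x has {india} ∩ (A ∖ {india}) = ∅, so x is NOT a limit point.
Collecting: A' = {golf, hotel}.


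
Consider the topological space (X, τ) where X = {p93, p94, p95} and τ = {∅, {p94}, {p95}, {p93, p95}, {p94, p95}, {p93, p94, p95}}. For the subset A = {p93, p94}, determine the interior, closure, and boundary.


int(A) = {p94}, cl(A) = {p93, p94}, ∂A = {p93}.

Closed sets in (X, τ) are complements of opens:
  closed(X, τ) = {∅, {p93}, {p94}, {p93, p94}, {p93, p95}, {p93, p94, p95}}.
int(A) = ⋃ {U ∈ τ : U ⊆ A}. Opens contained in A: ∅, {p94}.
Taking the union of these: int(A) = {p94}.
cl(A) = ⋂ {C closed : A ⊆ C}. Closed sets containing A: {p93, p94}, {p93, p94, p95}.
Intersecting these: cl(A) = {p93, p94}.
∂A = cl(A) ∖ int(A) = {p93, p94} ∖ {p94} = {p93}.


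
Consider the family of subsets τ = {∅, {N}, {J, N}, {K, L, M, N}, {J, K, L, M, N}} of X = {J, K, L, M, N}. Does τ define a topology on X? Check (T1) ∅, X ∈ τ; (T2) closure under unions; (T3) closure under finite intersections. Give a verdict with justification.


τ IS a topology on X.

Axiom (T1): ∅ ∈ τ? Yes; X ∈ τ? Yes.
Axiom (T2/T3): check pairwise unions and intersections of members of τ.
All pairwise intersections and unions checked — each lies in τ. Therefore τ satisfies (T1), (T2), (T3): it IS a topology on X.


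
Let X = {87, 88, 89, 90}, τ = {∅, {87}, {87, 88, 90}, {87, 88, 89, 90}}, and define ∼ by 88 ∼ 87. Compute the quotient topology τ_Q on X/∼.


X/∼ = {[87=88], [89], [90]}; |τ_Q| = 3.

Equivalence classes: [87=88], [89], [90].
Quotient map π: X → X/∼ sends 87 ↦ [87=88], 88 ↦ [87=88], 89 ↦ [89], 90 ↦ [90].
For each subset V ⊆ X/∼, compute π^{-1}(V) ⊆ X and check whether π^{-1}(V) ∈ τ. V is open in τ_Q iff π^{-1}(V) ∈ τ.
  V = {}: π^{-1}(V) = ∅ ∈ τ ✓.
  V = {[87=88]}: π^{-1}(V) = {87, 88} ∉ τ ✗.
  V = {[89]}: π^{-1}(V) = {89} ∉ τ ✗.
  V = {[87=88], [89]}: π^{-1}(V) = {87, 88, 89} ∉ τ ✗.
  V = {[90]}: π^{-1}(V) = {90} ∉ τ ✗.
  V = {[87=88], [90]}: π^{-1}(V) = {87, 88, 90} ∈ τ ✓.
  V = {[89], [90]}: π^{-1}(V) = {89, 90} ∉ τ ✗.
  V = {[87=88], [89], [90]}: π^{-1}(V) = {87, 88, 89, 90} ∈ τ ✓.
Open sets in the quotient: τ_Q = {{}, {[87=88], [90]}, {[87=88], [89], [90]}} (3 elements).


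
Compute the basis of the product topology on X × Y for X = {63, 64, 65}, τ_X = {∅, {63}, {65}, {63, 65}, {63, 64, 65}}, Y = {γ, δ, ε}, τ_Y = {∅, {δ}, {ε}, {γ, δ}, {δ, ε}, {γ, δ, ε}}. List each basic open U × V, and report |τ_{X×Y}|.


Basis B = {∅ × ∅, {63} × {δ}, {63} × {ε}, {65} × {δ}, {65} × {ε}, {63} × {γ, δ}, {63} × {δ, ε}, {63, 65} × {δ}, {63, 65} × {ε}, {65} × {γ, δ}, {65} × {δ, ε}, {63} × {γ, δ, ε}, {63, 64, 65} × {δ}, {63, 64, 65} × {ε}, {65} × {γ, δ, ε}, {63, 65} × {γ, δ}, {63, 65} × {δ, ε}, {63, 65} × {γ, δ, ε}, {63, 64, 65} × {γ, δ}, {63, 64, 65} × {δ, ε}, {63, 64, 65} × {γ, δ, ε}}; |τ_{X×Y}| = 70.

Enumerate products U × V with U ∈ τ_X, V ∈ τ_Y (deduplicated):
  ∅ × ∅ = {} (∅)
  {63} × {δ} = {(63,δ)}
  {63} × {ε} = {(63,ε)}
  {65} × {δ} = {(65,δ)}
  {65} × {ε} = {(65,ε)}
  {63} × {γ, δ} = {(63,γ), (63,δ)}
  {63} × {δ, ε} = {(63,δ), (63,ε)}
  {63, 65} × {δ} = {(63,δ), (65,δ)}
  {63, 65} × {ε} = {(63,ε), (65,ε)}
  {65} × {γ, δ} = {(65,γ), (65,δ)}
  {65} × {δ, ε} = {(65,δ), (65,ε)}
  {63} × {γ, δ, ε} = {(63,γ), (63,δ), (63,ε)}
  {63, 64, 65} × {δ} = {(63,δ), (64,δ), (65,δ)}
  {63, 64, 65} × {ε} = {(63,ε), (64,ε), (65,ε)}
  {65} × {γ, δ, ε} = {(65,γ), (65,δ), (65,ε)}
  {63, 65} × {γ, δ} = {(63,γ), (63,δ), (65,γ), (65,δ)}
  {63, 65} × {δ, ε} = {(63,δ), (63,ε), (65,δ), (65,ε)}
  {63, 65} × {γ, δ, ε} = {(63,γ), (63,δ), (63,ε), (65,γ), (65,δ), (65,ε)}
  {63, 64, 65} × {γ, δ} = {(63,γ), (63,δ), (64,γ), (64,δ), (65,γ), (65,δ)}
  {63, 64, 65} × {δ, ε} = {(63,δ), (63,ε), (64,δ), (64,ε), (65,δ), (65,ε)}
  {63, 64, 65} × {γ, δ, ε} = {(63,γ), (63,δ), (63,ε), (64,γ), (64,δ), (64,ε), (65,γ), (65,δ), (65,ε)}
These 21 distinct sets form the basis B.
Close under arbitrary unions to get τ_{X×Y}; counting gives |τ_{X×Y}| = 70.


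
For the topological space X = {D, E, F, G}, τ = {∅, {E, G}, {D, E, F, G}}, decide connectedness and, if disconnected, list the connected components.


(X, τ) is connected.

Find clopen sets (U ∈ τ with X ∖ U ∈ τ):
  U = ∅, X ∖ U = {D, E, F, G} — both open, so U is clopen.
  U = {D, E, F, G}, X ∖ U = ∅ — both open, so U is clopen.
Only trivial clopens (∅ and X) exist, so (X, τ) is connected.
Compute connected components by grouping points that agree on all clopens:
  component: {D, E, F, G}


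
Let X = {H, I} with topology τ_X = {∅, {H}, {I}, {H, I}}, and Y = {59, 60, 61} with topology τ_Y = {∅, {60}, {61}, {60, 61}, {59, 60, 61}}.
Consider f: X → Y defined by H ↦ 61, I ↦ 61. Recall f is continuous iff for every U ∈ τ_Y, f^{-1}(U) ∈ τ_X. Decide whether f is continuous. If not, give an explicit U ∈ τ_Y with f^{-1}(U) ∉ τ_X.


f IS continuous.

Compute f^{-1}(U) for each U ∈ τ_Y:
  U = ∅: f^{-1}(U) = ∅ ∈ τ_X ✓.
  U = {60}: f^{-1}(U) = ∅ ∈ τ_X ✓.
  U = {61}: f^{-1}(U) = {H, I} ∈ τ_X ✓.
  U = {60, 61}: f^{-1}(U) = {H, I} ∈ τ_X ✓.
  U = {59, 60, 61}: f^{-1}(U) = {H, I} ∈ τ_X ✓.
Every preimage lies in τ_X, so f IS continuous.


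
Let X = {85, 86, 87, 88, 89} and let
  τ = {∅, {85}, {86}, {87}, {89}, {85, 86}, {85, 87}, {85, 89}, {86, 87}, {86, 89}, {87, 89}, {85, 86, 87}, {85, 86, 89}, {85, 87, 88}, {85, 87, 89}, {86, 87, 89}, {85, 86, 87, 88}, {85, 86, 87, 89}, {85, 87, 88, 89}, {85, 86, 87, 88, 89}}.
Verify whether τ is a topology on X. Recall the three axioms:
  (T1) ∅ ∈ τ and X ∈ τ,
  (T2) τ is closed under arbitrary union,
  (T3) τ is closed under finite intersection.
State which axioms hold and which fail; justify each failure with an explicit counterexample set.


τ IS a topology on X.

Axiom (T1): ∅ ∈ τ? Yes; X ∈ τ? Yes.
Axiom (T2/T3): check pairwise unions and intersections of members of τ.
All pairwise intersections and unions checked — each lies in τ. Therefore τ satisfies (T1), (T2), (T3): it IS a topology on X.


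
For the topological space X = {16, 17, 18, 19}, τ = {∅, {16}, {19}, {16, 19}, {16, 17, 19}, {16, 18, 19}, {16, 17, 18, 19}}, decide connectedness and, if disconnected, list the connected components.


(X, τ) is connected.

Find clopen sets (U ∈ τ with X ∖ U ∈ τ):
  U = ∅, X ∖ U = {16, 17, 18, 19} — both open, so U is clopen.
  U = {16, 17, 18, 19}, X ∖ U = ∅ — both open, so U is clopen.
Only trivial clopens (∅ and X) exist, so (X, τ) is connected.
Compute connected components by grouping points that agree on all clopens:
  component: {16, 17, 18, 19}


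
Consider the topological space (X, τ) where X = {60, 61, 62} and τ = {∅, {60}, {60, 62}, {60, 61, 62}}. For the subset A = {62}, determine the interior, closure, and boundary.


int(A) = ∅, cl(A) = {61, 62}, ∂A = {61, 62}.

Closed sets in (X, τ) are complements of opens:
  closed(X, τ) = {∅, {61}, {61, 62}, {60, 61, 62}}.
int(A) = ⋃ {U ∈ τ : U ⊆ A}. Opens contained in A: ∅.
Taking the union of these: int(A) = ∅.
cl(A) = ⋂ {C closed : A ⊆ C}. Closed sets containing A: {61, 62}, {60, 61, 62}.
Intersecting these: cl(A) = {61, 62}.
∂A = cl(A) ∖ int(A) = {61, 62} ∖ ∅ = {61, 62}.


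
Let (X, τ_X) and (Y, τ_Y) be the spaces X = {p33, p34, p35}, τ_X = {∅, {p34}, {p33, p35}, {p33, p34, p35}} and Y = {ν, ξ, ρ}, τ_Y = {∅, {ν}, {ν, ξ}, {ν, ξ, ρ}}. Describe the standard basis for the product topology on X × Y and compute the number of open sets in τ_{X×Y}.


Basis B = {∅ × ∅, {p34} × {ν}, {p33, p35} × {ν}, {p34} × {ν, ξ}, {p33, p34, p35} × {ν}, {p34} × {ν, ξ, ρ}, {p33, p35} × {ν, ξ}, {p33, p35} × {ν, ξ, ρ}, {p33, p34, p35} × {ν, ξ}, {p33, p34, p35} × {ν, ξ, ρ}}; |τ_{X×Y}| = 16.

Enumerate products U × V with U ∈ τ_X, V ∈ τ_Y (deduplicated):
  ∅ × ∅ = {} (∅)
  {p34} × {ν} = {(p34,ν)}
  {p33, p35} × {ν} = {(p33,ν), (p35,ν)}
  {p34} × {ν, ξ} = {(p34,ν), (p34,ξ)}
  {p33, p34, p35} × {ν} = {(p33,ν), (p34,ν), (p35,ν)}
  {p34} × {ν, ξ, ρ} = {(p34,ν), (p34,ξ), (p34,ρ)}
  {p33, p35} × {ν, ξ} = {(p33,ν), (p33,ξ), (p35,ν), (p35,ξ)}
  {p33, p35} × {ν, ξ, ρ} = {(p33,ν), (p33,ξ), (p33,ρ), (p35,ν), (p35,ξ), (p35,ρ)}
  {p33, p34, p35} × {ν, ξ} = {(p33,ν), (p33,ξ), (p34,ν), (p34,ξ), (p35,ν), (p35,ξ)}
  {p33, p34, p35} × {ν, ξ, ρ} = {(p33,ν), (p33,ξ), (p33,ρ), (p34,ν), (p34,ξ), (p34,ρ), (p35,ν), (p35,ξ), (p35,ρ)}
These 10 distinct sets form the basis B.
Close under arbitrary unions to get τ_{X×Y}; counting gives |τ_{X×Y}| = 16.


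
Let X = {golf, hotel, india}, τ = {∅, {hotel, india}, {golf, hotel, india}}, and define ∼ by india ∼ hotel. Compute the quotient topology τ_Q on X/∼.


X/∼ = {[golf], [hotel=india]}; |τ_Q| = 3.

Equivalence classes: [golf], [hotel=india].
Quotient map π: X → X/∼ sends golf ↦ [golf], hotel ↦ [hotel=india], india ↦ [hotel=india].
For each subset V ⊆ X/∼, compute π^{-1}(V) ⊆ X and check whether π^{-1}(V) ∈ τ. V is open in τ_Q iff π^{-1}(V) ∈ τ.
  V = {}: π^{-1}(V) = ∅ ∈ τ ✓.
  V = {[golf]}: π^{-1}(V) = {golf} ∉ τ ✗.
  V = {[hotel=india]}: π^{-1}(V) = {hotel, india} ∈ τ ✓.
  V = {[golf], [hotel=india]}: π^{-1}(V) = {golf, hotel, india} ∈ τ ✓.
Open sets in the quotient: τ_Q = {{}, {[hotel=india]}, {[golf], [hotel=india]}} (3 elements).


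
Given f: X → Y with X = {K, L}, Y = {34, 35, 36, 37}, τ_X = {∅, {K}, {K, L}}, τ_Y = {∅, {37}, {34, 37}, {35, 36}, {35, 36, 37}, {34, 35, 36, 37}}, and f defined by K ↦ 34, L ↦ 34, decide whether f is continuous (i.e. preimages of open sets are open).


f IS continuous.

Compute f^{-1}(U) for each U ∈ τ_Y:
  U = ∅: f^{-1}(U) = ∅ ∈ τ_X ✓.
  U = {37}: f^{-1}(U) = ∅ ∈ τ_X ✓.
  U = {34, 37}: f^{-1}(U) = {K, L} ∈ τ_X ✓.
  U = {35, 36}: f^{-1}(U) = ∅ ∈ τ_X ✓.
  U = {35, 36, 37}: f^{-1}(U) = ∅ ∈ τ_X ✓.
  U = {34, 35, 36, 37}: f^{-1}(U) = {K, L} ∈ τ_X ✓.
Every preimage lies in τ_X, so f IS continuous.


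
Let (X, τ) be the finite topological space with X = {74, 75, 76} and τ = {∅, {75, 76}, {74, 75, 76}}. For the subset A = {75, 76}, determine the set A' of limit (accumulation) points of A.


A' = {74, 75, 76}

For each x ∈ X, list the open sets U ∈ τ with x ∈ U, then check whether U ∩ (A ∖ {x}) ≠ ∅ for every such U.
  x = 74: opens ∋ x are {74, 75, 76}; each meets A ∖ {74}, so x IS a limit point.
  x = 75: opens ∋ x are {75, 76}, {74, 75, 76}; each meets A ∖ {75}, so x IS a limit point.
  x = 76: opens ∋ x are {75, 76}, {74, 75, 76}; each meets A ∖ {76}, so x IS a limit point.
Collecting: A' = {74, 75, 76}.


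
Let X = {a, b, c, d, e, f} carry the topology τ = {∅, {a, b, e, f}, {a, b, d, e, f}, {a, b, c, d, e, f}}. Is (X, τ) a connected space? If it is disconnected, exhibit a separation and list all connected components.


(X, τ) is connected.

Find clopen sets (U ∈ τ with X ∖ U ∈ τ):
  U = ∅, X ∖ U = {a, b, c, d, e, f} — both open, so U is clopen.
  U = {a, b, c, d, e, f}, X ∖ U = ∅ — both open, so U is clopen.
Only trivial clopens (∅ and X) exist, so (X, τ) is connected.
Compute connected components by grouping points that agree on all clopens:
  component: {a, b, c, d, e, f}


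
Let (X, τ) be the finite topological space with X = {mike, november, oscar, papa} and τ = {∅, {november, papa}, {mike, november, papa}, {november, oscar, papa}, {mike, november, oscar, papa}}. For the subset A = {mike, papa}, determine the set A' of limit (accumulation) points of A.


A' = {mike, november, oscar}

For each x ∈ X, list the open sets U ∈ τ with x ∈ U, then check whether U ∩ (A ∖ {x}) ≠ ∅ for every such U.
  x = mike: opens ∋ x are {mike, november, papa}, {mike, november, oscar, papa}; each meets A ∖ {mike}, so x IS a limit point.
  x = november: opens ∋ x are {november, papa}, {mike, november, papa}, {november, oscar, papa}, {mike, november, oscar, papa}; each meets A ∖ {november}, so x IS a limit point.
  x = oscar: opens ∋ x are {november, oscar, papa}, {mike, november, oscar, papa}; each meets A ∖ {oscar}, so x IS a limit point.
  x = papa: open {november, papa} ∋ x has {november, papa} ∩ (A ∖ {papa}) = ∅, so x is NOT a limit point.
Collecting: A' = {mike, november, oscar}.


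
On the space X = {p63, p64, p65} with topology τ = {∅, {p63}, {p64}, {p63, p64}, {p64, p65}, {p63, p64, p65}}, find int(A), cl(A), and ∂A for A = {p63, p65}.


int(A) = {p63}, cl(A) = {p63, p65}, ∂A = {p65}.

Closed sets in (X, τ) are complements of opens:
  closed(X, τ) = {∅, {p63}, {p65}, {p63, p65}, {p64, p65}, {p63, p64, p65}}.
int(A) = ⋃ {U ∈ τ : U ⊆ A}. Opens contained in A: ∅, {p63}.
Taking the union of these: int(A) = {p63}.
cl(A) = ⋂ {C closed : A ⊆ C}. Closed sets containing A: {p63, p65}, {p63, p64, p65}.
Intersecting these: cl(A) = {p63, p65}.
∂A = cl(A) ∖ int(A) = {p63, p65} ∖ {p63} = {p65}.


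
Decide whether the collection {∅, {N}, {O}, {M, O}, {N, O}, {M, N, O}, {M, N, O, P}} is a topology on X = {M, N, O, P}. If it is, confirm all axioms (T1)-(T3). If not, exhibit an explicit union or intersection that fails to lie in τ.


τ IS a topology on X.

Axiom (T1): ∅ ∈ τ? Yes; X ∈ τ? Yes.
Axiom (T2/T3): check pairwise unions and intersections of members of τ.
All pairwise intersections and unions checked — each lies in τ. Therefore τ satisfies (T1), (T2), (T3): it IS a topology on X.


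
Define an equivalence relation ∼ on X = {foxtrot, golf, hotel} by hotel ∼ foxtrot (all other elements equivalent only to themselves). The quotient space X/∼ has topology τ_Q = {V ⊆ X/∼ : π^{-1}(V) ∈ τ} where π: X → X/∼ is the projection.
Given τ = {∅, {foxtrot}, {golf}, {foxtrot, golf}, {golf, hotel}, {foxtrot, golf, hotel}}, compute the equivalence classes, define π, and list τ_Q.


X/∼ = {[foxtrot=hotel], [golf]}; |τ_Q| = 3.

Equivalence classes: [foxtrot=hotel], [golf].
Quotient map π: X → X/∼ sends foxtrot ↦ [foxtrot=hotel], golf ↦ [golf], hotel ↦ [foxtrot=hotel].
For each subset V ⊆ X/∼, compute π^{-1}(V) ⊆ X and check whether π^{-1}(V) ∈ τ. V is open in τ_Q iff π^{-1}(V) ∈ τ.
  V = {}: π^{-1}(V) = ∅ ∈ τ ✓.
  V = {[foxtrot=hotel]}: π^{-1}(V) = {foxtrot, hotel} ∉ τ ✗.
  V = {[golf]}: π^{-1}(V) = {golf} ∈ τ ✓.
  V = {[foxtrot=hotel], [golf]}: π^{-1}(V) = {foxtrot, golf, hotel} ∈ τ ✓.
Open sets in the quotient: τ_Q = {{}, {[golf]}, {[foxtrot=hotel], [golf]}} (3 elements).


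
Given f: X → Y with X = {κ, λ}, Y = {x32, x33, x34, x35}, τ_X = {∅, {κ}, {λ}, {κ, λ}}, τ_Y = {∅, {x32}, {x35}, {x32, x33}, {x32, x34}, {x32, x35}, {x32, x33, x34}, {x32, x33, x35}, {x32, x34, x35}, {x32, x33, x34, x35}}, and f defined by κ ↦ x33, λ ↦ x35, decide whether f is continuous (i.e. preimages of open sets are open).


f IS continuous.

Compute f^{-1}(U) for each U ∈ τ_Y:
  U = ∅: f^{-1}(U) = ∅ ∈ τ_X ✓.
  U = {x32}: f^{-1}(U) = ∅ ∈ τ_X ✓.
  U = {x35}: f^{-1}(U) = {λ} ∈ τ_X ✓.
  U = {x32, x33}: f^{-1}(U) = {κ} ∈ τ_X ✓.
  U = {x32, x34}: f^{-1}(U) = ∅ ∈ τ_X ✓.
  U = {x32, x35}: f^{-1}(U) = {λ} ∈ τ_X ✓.
  U = {x32, x33, x34}: f^{-1}(U) = {κ} ∈ τ_X ✓.
  U = {x32, x33, x35}: f^{-1}(U) = {κ, λ} ∈ τ_X ✓.
  U = {x32, x34, x35}: f^{-1}(U) = {λ} ∈ τ_X ✓.
  U = {x32, x33, x34, x35}: f^{-1}(U) = {κ, λ} ∈ τ_X ✓.
Every preimage lies in τ_X, so f IS continuous.


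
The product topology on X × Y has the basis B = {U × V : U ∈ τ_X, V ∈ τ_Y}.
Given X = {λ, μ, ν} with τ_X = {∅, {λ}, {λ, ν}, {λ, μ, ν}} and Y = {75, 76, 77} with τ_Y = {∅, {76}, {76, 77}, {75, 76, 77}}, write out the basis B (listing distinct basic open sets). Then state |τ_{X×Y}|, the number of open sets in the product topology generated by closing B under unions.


Basis B = {∅ × ∅, {λ} × {76}, {λ} × {76, 77}, {λ, ν} × {76}, {λ} × {75, 76, 77}, {λ, μ, ν} × {76}, {λ, ν} × {76, 77}, {λ, ν} × {75, 76, 77}, {λ, μ, ν} × {76, 77}, {λ, μ, ν} × {75, 76, 77}}; |τ_{X×Y}| = 20.

Enumerate products U × V with U ∈ τ_X, V ∈ τ_Y (deduplicated):
  ∅ × ∅ = {} (∅)
  {λ} × {76} = {(λ,76)}
  {λ} × {76, 77} = {(λ,76), (λ,77)}
  {λ, ν} × {76} = {(λ,76), (ν,76)}
  {λ} × {75, 76, 77} = {(λ,75), (λ,76), (λ,77)}
  {λ, μ, ν} × {76} = {(λ,76), (μ,76), (ν,76)}
  {λ, ν} × {76, 77} = {(λ,76), (λ,77), (ν,76), (ν,77)}
  {λ, ν} × {75, 76, 77} = {(λ,75), (λ,76), (λ,77), (ν,75), (ν,76), (ν,77)}
  {λ, μ, ν} × {76, 77} = {(λ,76), (λ,77), (μ,76), (μ,77), (ν,76), (ν,77)}
  {λ, μ, ν} × {75, 76, 77} = {(λ,75), (λ,76), (λ,77), (μ,75), (μ,76), (μ,77), (ν,75), (ν,76), (ν,77)}
These 10 distinct sets form the basis B.
Close under arbitrary unions to get τ_{X×Y}; counting gives |τ_{X×Y}| = 20.


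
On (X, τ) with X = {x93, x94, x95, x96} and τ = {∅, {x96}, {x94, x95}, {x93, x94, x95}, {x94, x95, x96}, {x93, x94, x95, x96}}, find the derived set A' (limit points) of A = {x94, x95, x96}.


A' = {x93, x94, x95}

For each x ∈ X, list the open sets U ∈ τ with x ∈ U, then check whether U ∩ (A ∖ {x}) ≠ ∅ for every such U.
  x = x93: opens ∋ x are {x93, x94, x95}, {x93, x94, x95, x96}; each meets A ∖ {x93}, so x IS a limit point.
  x = x94: opens ∋ x are {x94, x95}, {x93, x94, x95}, {x94, x95, x96}, {x93, x94, x95, x96}; each meets A ∖ {x94}, so x IS a limit point.
  x = x95: opens ∋ x are {x94, x95}, {x93, x94, x95}, {x94, x95, x96}, {x93, x94, x95, x96}; each meets A ∖ {x95}, so x IS a limit point.
  x = x96: open {x96} ∋ x has {x96} ∩ (A ∖ {x96}) = ∅, so x is NOT a limit point.
Collecting: A' = {x93, x94, x95}.


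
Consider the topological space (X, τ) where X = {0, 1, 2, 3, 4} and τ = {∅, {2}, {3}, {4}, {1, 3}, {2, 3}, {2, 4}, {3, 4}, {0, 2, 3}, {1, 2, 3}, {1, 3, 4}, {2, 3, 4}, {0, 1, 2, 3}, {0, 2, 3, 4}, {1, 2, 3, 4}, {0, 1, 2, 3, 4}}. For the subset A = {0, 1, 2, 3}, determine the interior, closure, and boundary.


int(A) = {0, 1, 2, 3}, cl(A) = {0, 1, 2, 3}, ∂A = ∅.

Closed sets in (X, τ) are complements of opens:
  closed(X, τ) = {∅, {0}, {1}, {4}, {0, 1}, {0, 2}, {0, 4}, {1, 4}, {0, 1, 2}, {0, 1, 3}, {0, 1, 4}, {0, 2, 4}, {0, 1, 2, 3}, {0, 1, 2, 4}, {0, 1, 3, 4}, {0, 1, 2, 3, 4}}.
int(A) = ⋃ {U ∈ τ : U ⊆ A}. Opens contained in A: ∅, {2}, {3}, {1, 3}, {2, 3}, {0, 2, 3}, {1, 2, 3}, {0, 1, 2, 3}.
Taking the union of these: int(A) = {0, 1, 2, 3}.
cl(A) = ⋂ {C closed : A ⊆ C}. Closed sets containing A: {0, 1, 2, 3}, {0, 1, 2, 3, 4}.
Intersecting these: cl(A) = {0, 1, 2, 3}.
∂A = cl(A) ∖ int(A) = {0, 1, 2, 3} ∖ {0, 1, 2, 3} = ∅.


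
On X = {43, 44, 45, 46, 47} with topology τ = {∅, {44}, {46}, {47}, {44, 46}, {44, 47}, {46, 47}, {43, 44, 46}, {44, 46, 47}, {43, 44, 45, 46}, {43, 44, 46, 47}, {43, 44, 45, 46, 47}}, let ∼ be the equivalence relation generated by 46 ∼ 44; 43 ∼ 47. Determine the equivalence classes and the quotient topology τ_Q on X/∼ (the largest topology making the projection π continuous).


X/∼ = {[43=47], [44=46], [45]}; |τ_Q| = 4.

Equivalence classes: [43=47], [44=46], [45].
Quotient map π: X → X/∼ sends 43 ↦ [43=47], 44 ↦ [44=46], 45 ↦ [45], 46 ↦ [44=46], 47 ↦ [43=47].
For each subset V ⊆ X/∼, compute π^{-1}(V) ⊆ X and check whether π^{-1}(V) ∈ τ. V is open in τ_Q iff π^{-1}(V) ∈ τ.
  V = {}: π^{-1}(V) = ∅ ∈ τ ✓.
  V = {[43=47]}: π^{-1}(V) = {43, 47} ∉ τ ✗.
  V = {[44=46]}: π^{-1}(V) = {44, 46} ∈ τ ✓.
  V = {[43=47], [44=46]}: π^{-1}(V) = {43, 44, 46, 47} ∈ τ ✓.
  V = {[45]}: π^{-1}(V) = {45} ∉ τ ✗.
  V = {[43=47], [45]}: π^{-1}(V) = {43, 45, 47} ∉ τ ✗.
  V = {[44=46], [45]}: π^{-1}(V) = {44, 45, 46} ∉ τ ✗.
  V = {[43=47], [44=46], [45]}: π^{-1}(V) = {43, 44, 45, 46, 47} ∈ τ ✓.
Open sets in the quotient: τ_Q = {{}, {[44=46]}, {[43=47], [44=46]}, {[43=47], [44=46], [45]}} (4 elements).


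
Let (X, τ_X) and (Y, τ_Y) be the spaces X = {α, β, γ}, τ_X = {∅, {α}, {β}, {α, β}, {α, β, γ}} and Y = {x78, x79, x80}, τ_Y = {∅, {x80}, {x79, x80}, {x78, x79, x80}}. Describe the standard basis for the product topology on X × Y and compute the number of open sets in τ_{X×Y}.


Basis B = {∅ × ∅, {α} × {x80}, {β} × {x80}, {α} × {x79, x80}, {α, β} × {x80}, {β} × {x79, x80}, {α} × {x78, x79, x80}, {α, β, γ} × {x80}, {β} × {x78, x79, x80}, {α, β} × {x79, x80}, {α, β} × {x78, x79, x80}, {α, β, γ} × {x79, x80}, {α, β, γ} × {x78, x79, x80}}; |τ_{X×Y}| = 30.

Enumerate products U × V with U ∈ τ_X, V ∈ τ_Y (deduplicated):
  ∅ × ∅ = {} (∅)
  {α} × {x80} = {(α,x80)}
  {β} × {x80} = {(β,x80)}
  {α} × {x79, x80} = {(α,x79), (α,x80)}
  {α, β} × {x80} = {(α,x80), (β,x80)}
  {β} × {x79, x80} = {(β,x79), (β,x80)}
  {α} × {x78, x79, x80} = {(α,x78), (α,x79), (α,x80)}
  {α, β, γ} × {x80} = {(α,x80), (β,x80), (γ,x80)}
  {β} × {x78, x79, x80} = {(β,x78), (β,x79), (β,x80)}
  {α, β} × {x79, x80} = {(α,x79), (α,x80), (β,x79), (β,x80)}
  {α, β} × {x78, x79, x80} = {(α,x78), (α,x79), (α,x80), (β,x78), (β,x79), (β,x80)}
  {α, β, γ} × {x79, x80} = {(α,x79), (α,x80), (β,x79), (β,x80), (γ,x79), (γ,x80)}
  {α, β, γ} × {x78, x79, x80} = {(α,x78), (α,x79), (α,x80), (β,x78), (β,x79), (β,x80), (γ,x78), (γ,x79), (γ,x80)}
These 13 distinct sets form the basis B.
Close under arbitrary unions to get τ_{X×Y}; counting gives |τ_{X×Y}| = 30.


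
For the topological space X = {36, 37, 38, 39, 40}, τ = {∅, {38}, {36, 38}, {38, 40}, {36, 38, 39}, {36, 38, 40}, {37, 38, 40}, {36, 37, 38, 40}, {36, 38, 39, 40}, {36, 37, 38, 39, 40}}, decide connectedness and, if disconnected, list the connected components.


(X, τ) is connected.

Find clopen sets (U ∈ τ with X ∖ U ∈ τ):
  U = ∅, X ∖ U = {36, 37, 38, 39, 40} — both open, so U is clopen.
  U = {36, 37, 38, 39, 40}, X ∖ U = ∅ — both open, so U is clopen.
Only trivial clopens (∅ and X) exist, so (X, τ) is connected.
Compute connected components by grouping points that agree on all clopens:
  component: {36, 37, 38, 39, 40}


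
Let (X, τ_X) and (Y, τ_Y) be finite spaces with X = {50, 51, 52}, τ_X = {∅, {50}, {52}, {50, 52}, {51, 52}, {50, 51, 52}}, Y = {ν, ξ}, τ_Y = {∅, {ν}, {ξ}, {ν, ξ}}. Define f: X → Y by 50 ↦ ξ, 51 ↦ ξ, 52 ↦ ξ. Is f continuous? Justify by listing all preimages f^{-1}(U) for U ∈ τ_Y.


f IS continuous.

Compute f^{-1}(U) for each U ∈ τ_Y:
  U = ∅: f^{-1}(U) = ∅ ∈ τ_X ✓.
  U = {ν}: f^{-1}(U) = ∅ ∈ τ_X ✓.
  U = {ξ}: f^{-1}(U) = {50, 51, 52} ∈ τ_X ✓.
  U = {ν, ξ}: f^{-1}(U) = {50, 51, 52} ∈ τ_X ✓.
Every preimage lies in τ_X, so f IS continuous.


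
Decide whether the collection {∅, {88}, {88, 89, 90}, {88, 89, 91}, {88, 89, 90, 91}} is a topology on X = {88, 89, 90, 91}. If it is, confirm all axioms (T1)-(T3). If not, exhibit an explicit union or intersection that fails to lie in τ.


τ is NOT a topology on X.

Axiom (T1): ∅ ∈ τ? Yes; X ∈ τ? Yes.
Axiom (T2/T3): check pairwise unions and intersections of members of τ.
Counterexample for (T3): {88, 89, 90} ∩ {88, 89, 91} = {88, 89} ∉ τ. Therefore τ is NOT a topology.


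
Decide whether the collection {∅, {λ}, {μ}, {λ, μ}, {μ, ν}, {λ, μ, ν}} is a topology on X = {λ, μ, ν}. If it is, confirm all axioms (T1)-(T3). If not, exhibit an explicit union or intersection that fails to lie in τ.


τ IS a topology on X.

Axiom (T1): ∅ ∈ τ? Yes; X ∈ τ? Yes.
Axiom (T2/T3): check pairwise unions and intersections of members of τ.
All pairwise intersections and unions checked — each lies in τ. Therefore τ satisfies (T1), (T2), (T3): it IS a topology on X.


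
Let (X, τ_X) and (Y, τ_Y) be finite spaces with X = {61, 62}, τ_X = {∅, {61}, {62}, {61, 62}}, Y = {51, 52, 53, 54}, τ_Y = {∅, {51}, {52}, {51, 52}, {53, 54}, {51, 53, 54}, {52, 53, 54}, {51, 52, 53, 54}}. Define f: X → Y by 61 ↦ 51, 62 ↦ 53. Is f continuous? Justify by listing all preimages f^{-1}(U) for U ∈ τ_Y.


f IS continuous.

Compute f^{-1}(U) for each U ∈ τ_Y:
  U = ∅: f^{-1}(U) = ∅ ∈ τ_X ✓.
  U = {51}: f^{-1}(U) = {61} ∈ τ_X ✓.
  U = {52}: f^{-1}(U) = ∅ ∈ τ_X ✓.
  U = {51, 52}: f^{-1}(U) = {61} ∈ τ_X ✓.
  U = {53, 54}: f^{-1}(U) = {62} ∈ τ_X ✓.
  U = {51, 53, 54}: f^{-1}(U) = {61, 62} ∈ τ_X ✓.
  U = {52, 53, 54}: f^{-1}(U) = {62} ∈ τ_X ✓.
  U = {51, 52, 53, 54}: f^{-1}(U) = {61, 62} ∈ τ_X ✓.
Every preimage lies in τ_X, so f IS continuous.


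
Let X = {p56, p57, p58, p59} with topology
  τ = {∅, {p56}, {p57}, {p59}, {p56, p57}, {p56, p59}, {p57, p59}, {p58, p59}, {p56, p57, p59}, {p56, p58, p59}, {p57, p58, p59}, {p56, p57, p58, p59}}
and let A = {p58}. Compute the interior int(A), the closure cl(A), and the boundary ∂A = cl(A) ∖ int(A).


int(A) = ∅, cl(A) = {p58}, ∂A = {p58}.

Closed sets in (X, τ) are complements of opens:
  closed(X, τ) = {∅, {p56}, {p57}, {p58}, {p56, p57}, {p56, p58}, {p57, p58}, {p58, p59}, {p56, p57, p58}, {p56, p58, p59}, {p57, p58, p59}, {p56, p57, p58, p59}}.
int(A) = ⋃ {U ∈ τ : U ⊆ A}. Opens contained in A: ∅.
Taking the union of these: int(A) = ∅.
cl(A) = ⋂ {C closed : A ⊆ C}. Closed sets containing A: {p58}, {p56, p58}, {p57, p58}, {p58, p59}, {p56, p57, p58}, {p56, p58, p59}, {p57, p58, p59}, {p56, p57, p58, p59}.
Intersecting these: cl(A) = {p58}.
∂A = cl(A) ∖ int(A) = {p58} ∖ ∅ = {p58}.


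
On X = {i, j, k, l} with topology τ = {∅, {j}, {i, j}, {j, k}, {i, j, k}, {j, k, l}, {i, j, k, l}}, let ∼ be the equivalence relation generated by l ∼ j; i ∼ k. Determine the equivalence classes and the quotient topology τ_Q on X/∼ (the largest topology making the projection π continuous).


X/∼ = {[i=k], [j=l]}; |τ_Q| = 2.

Equivalence classes: [i=k], [j=l].
Quotient map π: X → X/∼ sends i ↦ [i=k], j ↦ [j=l], k ↦ [i=k], l ↦ [j=l].
For each subset V ⊆ X/∼, compute π^{-1}(V) ⊆ X and check whether π^{-1}(V) ∈ τ. V is open in τ_Q iff π^{-1}(V) ∈ τ.
  V = {}: π^{-1}(V) = ∅ ∈ τ ✓.
  V = {[i=k]}: π^{-1}(V) = {i, k} ∉ τ ✗.
  V = {[j=l]}: π^{-1}(V) = {j, l} ∉ τ ✗.
  V = {[i=k], [j=l]}: π^{-1}(V) = {i, j, k, l} ∈ τ ✓.
Open sets in the quotient: τ_Q = {{}, {[i=k], [j=l]}} (2 elements).
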